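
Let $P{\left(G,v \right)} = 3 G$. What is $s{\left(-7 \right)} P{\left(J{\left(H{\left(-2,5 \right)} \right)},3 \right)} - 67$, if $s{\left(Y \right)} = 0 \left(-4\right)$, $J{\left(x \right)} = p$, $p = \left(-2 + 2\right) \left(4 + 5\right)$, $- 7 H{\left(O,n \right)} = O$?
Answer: $-67$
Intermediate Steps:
$H{\left(O,n \right)} = - \frac{O}{7}$
$p = 0$ ($p = 0 \cdot 9 = 0$)
$J{\left(x \right)} = 0$
$s{\left(Y \right)} = 0$
$s{\left(-7 \right)} P{\left(J{\left(H{\left(-2,5 \right)} \right)},3 \right)} - 67 = 0 \cdot 3 \cdot 0 - 67 = 0 \cdot 0 - 67 = 0 - 67 = -67$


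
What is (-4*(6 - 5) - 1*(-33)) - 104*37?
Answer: -3819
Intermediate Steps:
(-4*(6 - 5) - 1*(-33)) - 104*37 = (-4*1 + 33) - 3848 = (-4 + 33) - 3848 = 29 - 3848 = -3819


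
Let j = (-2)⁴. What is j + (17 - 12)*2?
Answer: 26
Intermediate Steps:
j = 16
j + (17 - 12)*2 = 16 + (17 - 12)*2 = 16 + 5*2 = 16 + 10 = 26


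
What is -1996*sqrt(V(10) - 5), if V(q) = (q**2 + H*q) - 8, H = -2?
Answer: -1996*sqrt(67) ≈ -16338.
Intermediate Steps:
V(q) = -8 + q**2 - 2*q (V(q) = (q**2 - 2*q) - 8 = -8 + q**2 - 2*q)
-1996*sqrt(V(10) - 5) = -1996*sqrt((-8 + 10**2 - 2*10) - 5) = -1996*sqrt((-8 + 100 - 20) - 5) = -1996*sqrt(72 - 5) = -1996*sqrt(67)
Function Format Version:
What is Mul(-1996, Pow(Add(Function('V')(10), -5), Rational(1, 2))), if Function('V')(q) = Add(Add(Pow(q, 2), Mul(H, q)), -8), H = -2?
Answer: Mul(-1996, Pow(67, Rational(1, 2))) ≈ -16338.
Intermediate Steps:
Function('V')(q) = Add(-8, Pow(q, 2), Mul(-2, q)) (Function('V')(q) = Add(Add(Pow(q, 2), Mul(-2, q)), -8) = Add(-8, Pow(q, 2), Mul(-2, q)))
Mul(-1996, Pow(Add(Function('V')(10), -5), Rational(1, 2))) = Mul(-1996, Pow(Add(Add(-8, Pow(10, 2), Mul(-2, 10)), -5), Rational(1, 2))) = Mul(-1996, Pow(Add(Add(-8, 100, -20), -5), Rational(1, 2))) = Mul(-1996, Pow(Add(72, -5), Rational(1, 2))) = Mul(-1996, Pow(67, Rational(1, 2)))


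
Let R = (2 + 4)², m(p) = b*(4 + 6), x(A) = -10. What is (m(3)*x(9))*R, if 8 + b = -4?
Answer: 43200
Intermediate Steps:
b = -12 (b = -8 - 4 = -12)
m(p) = -120 (m(p) = -12*(4 + 6) = -12*10 = -120)
R = 36 (R = 6² = 36)
(m(3)*x(9))*R = -120*(-10)*36 = 1200*36 = 43200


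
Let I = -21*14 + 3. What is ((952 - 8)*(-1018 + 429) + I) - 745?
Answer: -557052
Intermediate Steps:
I = -291 (I = -294 + 3 = -291)
((952 - 8)*(-1018 + 429) + I) - 745 = ((952 - 8)*(-1018 + 429) - 291) - 745 = (944*(-589) - 291) - 745 = (-556016 - 291) - 745 = -556307 - 745 = -557052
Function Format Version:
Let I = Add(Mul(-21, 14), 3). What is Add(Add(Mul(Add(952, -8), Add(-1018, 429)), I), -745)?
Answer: -557052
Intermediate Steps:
I = -291 (I = Add(-294, 3) = -291)
Add(Add(Mul(Add(952, -8), Add(-1018, 429)), I), -745) = Add(Add(Mul(Add(952, -8), Add(-1018, 429)), -291), -745) = Add(Add(Mul(944, -589), -291), -745) = Add(Add(-556016, -291), -745) = Add(-556307, -745) = -557052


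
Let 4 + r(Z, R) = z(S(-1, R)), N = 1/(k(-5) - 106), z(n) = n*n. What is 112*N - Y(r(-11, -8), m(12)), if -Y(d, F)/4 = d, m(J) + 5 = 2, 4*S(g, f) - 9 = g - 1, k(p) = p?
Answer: -2113/444 ≈ -4.7590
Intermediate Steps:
S(g, f) = 2 + g/4 (S(g, f) = 9/4 + (g - 1)/4 = 9/4 + (-1 + g)/4 = 9/4 + (-1/4 + g/4) = 2 + g/4)
z(n) = n**2
m(J) = -3 (m(J) = -5 + 2 = -3)
N = -1/111 (N = 1/(-5 - 106) = 1/(-111) = -1/111 ≈ -0.0090090)
r(Z, R) = -15/16 (r(Z, R) = -4 + (2 + (1/4)*(-1))**2 = -4 + (2 - 1/4)**2 = -4 + (7/4)**2 = -4 + 49/16 = -15/16)
Y(d, F) = -4*d
112*N - Y(r(-11, -8), m(12)) = 112*(-1/111) - (-4)*(-15)/16 = -112/111 - 1*15/4 = -112/111 - 15/4 = -2113/444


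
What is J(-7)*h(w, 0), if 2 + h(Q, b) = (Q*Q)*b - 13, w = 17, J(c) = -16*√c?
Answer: 240*I*√7 ≈ 634.98*I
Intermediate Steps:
h(Q, b) = -15 + b*Q² (h(Q, b) = -2 + ((Q*Q)*b - 13) = -2 + (Q²*b - 13) = -2 + (b*Q² - 13) = -2 + (-13 + b*Q²) = -15 + b*Q²)
J(-7)*h(w, 0) = (-16*I*√7)*(-15 + 0*17²) = (-16*I*√7)*(-15 + 0*289) = (-16*I*√7)*(-15 + 0) = -16*I*√7*(-15) = 240*I*√7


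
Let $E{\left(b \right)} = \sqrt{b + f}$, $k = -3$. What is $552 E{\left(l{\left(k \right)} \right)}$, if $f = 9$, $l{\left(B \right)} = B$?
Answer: $552 \sqrt{6} \approx 1352.1$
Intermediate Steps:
$E{\left(b \right)} = \sqrt{9 + b}$ ($E{\left(b \right)} = \sqrt{b + 9} = \sqrt{9 + b}$)
$552 E{\left(l{\left(k \right)} \right)} = 552 \sqrt{9 - 3} = 552 \sqrt{6}$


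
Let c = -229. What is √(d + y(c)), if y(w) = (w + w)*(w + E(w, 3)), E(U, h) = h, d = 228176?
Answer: 2*√82921 ≈ 575.92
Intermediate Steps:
y(w) = 2*w*(3 + w) (y(w) = (w + w)*(w + 3) = (2*w)*(3 + w) = 2*w*(3 + w))
√(d + y(c)) = √(228176 + 2*(-229)*(3 - 229)) = √(228176 + 2*(-229)*(-226)) = √(228176 + 103508) = √331684 = 2*√82921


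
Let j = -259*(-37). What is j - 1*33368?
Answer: -23785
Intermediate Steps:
j = 9583
j - 1*33368 = 9583 - 1*33368 = 9583 - 33368 = -23785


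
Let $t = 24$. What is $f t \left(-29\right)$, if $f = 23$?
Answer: $-16008$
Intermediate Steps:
$f t \left(-29\right) = 23 \cdot 24 \left(-29\right) = 552 \left(-29\right) = -16008$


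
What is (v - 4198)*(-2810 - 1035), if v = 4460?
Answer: -1007390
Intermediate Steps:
(v - 4198)*(-2810 - 1035) = (4460 - 4198)*(-2810 - 1035) = 262*(-3845) = -1007390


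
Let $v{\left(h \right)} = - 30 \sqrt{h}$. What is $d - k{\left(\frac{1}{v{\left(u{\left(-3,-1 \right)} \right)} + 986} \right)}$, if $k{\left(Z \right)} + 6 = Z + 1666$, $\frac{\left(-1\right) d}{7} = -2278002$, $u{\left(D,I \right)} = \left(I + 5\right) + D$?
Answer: $\frac{15242802423}{956} \approx 1.5944 \cdot 10^{7}$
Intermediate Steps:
$u{\left(D,I \right)} = 5 + D + I$ ($u{\left(D,I \right)} = \left(5 + I\right) + D = 5 + D + I$)
$d = 15946014$ ($d = \left(-7\right) \left(-2278002\right) = 15946014$)
$k{\left(Z \right)} = 1660 + Z$ ($k{\left(Z \right)} = -6 + \left(Z + 1666\right) = -6 + \left(1666 + Z\right) = 1660 + Z$)
$d - k{\left(\frac{1}{v{\left(u{\left(-3,-1 \right)} \right)} + 986} \right)} = 15946014 - \left(1660 + \frac{1}{- 30 \sqrt{5 - 3 - 1} + 986}\right) = 15946014 - \left(1660 + \frac{1}{- 30 \sqrt{1} + 986}\right) = 15946014 - \left(1660 + \frac{1}{\left(-30\right) 1 + 986}\right) = 15946014 - \left(1660 + \frac{1}{-30 + 986}\right) = 15946014 - \left(1660 + \frac{1}{956}\right) = 15946014 - \frac{1586961}{956} = \frac{15242802423}{956}$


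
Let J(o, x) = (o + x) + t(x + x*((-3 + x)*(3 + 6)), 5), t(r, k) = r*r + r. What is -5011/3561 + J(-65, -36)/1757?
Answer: 565380064612/6256677 ≈ 90364.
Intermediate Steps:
t(r, k) = r + r² (t(r, k) = r² + r = r + r²)
J(o, x) = o + x + (x + x*(-27 + 9*x))*(1 + x + x*(-27 + 9*x)) (J(o, x) = (o + x) + (x + x*((-3 + x)*(3 + 6)))*(1 + (x + x*((-3 + x)*(3 + 6)))) = (o + x) + (x + x*((-3 + x)*9))*(1 + (x + x*((-3 + x)*9))) = (o + x) + (x + x*(-27 + 9*x))*(1 + (x + x*(-27 + 9*x))) = (o + x) + (x + x*(-27 + 9*x))*(1 + x + x*(-27 + 9*x)) = o + x + (x + x*(-27 + 9*x))*(1 + x + x*(-27 + 9*x)))
-5011/3561 + J(-65, -36)/1757 = -5011/3561 + (-65 - 36 - 36*(1 - 36*(-26 + 9*(-36)))*(-26 + 9*(-36)))/1757 = -5011*1/3561 + (-65 - 36 - 36*(1 - 36*(-26 - 324))*(-26 - 324))*(1/1757) = -5011/3561 + (-65 - 36 - 36*(1 - 36*(-350))*(-350))*(1/1757) = -5011/3561 + (-65 - 36 - 36*(1 + 12600)*(-350))*(1/1757) = -5011/3561 + (-65 - 36 - 36*12601*(-350))*(1/1757) = -5011/3561 + (-65 - 36 + 158772600)*(1/1757) = -5011/3561 + 158772499*(1/1757) = -5011/3561 + 158772499/1757 = 565380064612/6256677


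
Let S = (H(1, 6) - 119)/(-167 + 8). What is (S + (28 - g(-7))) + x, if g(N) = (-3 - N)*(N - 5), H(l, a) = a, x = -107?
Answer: -4816/159 ≈ -30.289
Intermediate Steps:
S = 113/159 (S = (6 - 119)/(-167 + 8) = -113/(-159) = -113*(-1/159) = 113/159 ≈ 0.71069)
g(N) = (-5 + N)*(-3 - N) (g(N) = (-3 - N)*(-5 + N) = (-5 + N)*(-3 - N))
(S + (28 - g(-7))) + x = (113/159 + (28 - (15 - 1*(-7)² + 2*(-7)))) - 107 = (113/159 + (28 - (15 - 1*49 - 14))) - 107 = (113/159 + (28 - (15 - 49 - 14))) - 107 = (113/159 + (28 - 1*(-48))) - 107 = (113/159 + (28 + 48)) - 107 = (113/159 + 76) - 107 = 12197/159 - 107 = -4816/159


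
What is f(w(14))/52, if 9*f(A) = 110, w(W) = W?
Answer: 55/234 ≈ 0.23504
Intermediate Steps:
f(A) = 110/9 (f(A) = (⅑)*110 = 110/9)
f(w(14))/52 = (110/9)/52 = (110/9)*(1/52) = 55/234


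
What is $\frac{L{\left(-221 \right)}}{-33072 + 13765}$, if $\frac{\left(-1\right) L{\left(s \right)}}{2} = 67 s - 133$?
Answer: $- \frac{29880}{19307} \approx -1.5476$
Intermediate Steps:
$L{\left(s \right)} = 266 - 134 s$ ($L{\left(s \right)} = - 2 \left(67 s - 133\right) = - 2 \left(-133 + 67 s\right) = 266 - 134 s$)
$\frac{L{\left(-221 \right)}}{-33072 + 13765} = \frac{266 - -29614}{-33072 + 13765} = \frac{266 + 29614}{-19307} = 29880 \left(- \frac{1}{19307}\right) = - \frac{29880}{19307}$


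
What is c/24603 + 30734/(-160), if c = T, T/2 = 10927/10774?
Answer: -2036685385327/10602908880 ≈ -192.09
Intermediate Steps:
T = 10927/5387 (T = 2*(10927/10774) = 10927/5387 ≈ 2.0284)
c = 10927/5387 ≈ 2.0284
c/24603 + 30734/(-160) = (10927/5387)/24603 + 30734/(-160) = (10927/5387)*(1/24603) + 30734*(-1/160) = 10927/132536361 - 15367/80 = -2036685385327/10602908880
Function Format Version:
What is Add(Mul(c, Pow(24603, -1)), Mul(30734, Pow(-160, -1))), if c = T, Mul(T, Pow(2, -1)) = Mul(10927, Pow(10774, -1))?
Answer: Rational(-2036685385327, 10602908880) ≈ -192.09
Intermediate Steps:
T = Rational(10927, 5387) (T = Mul(2, Mul(10927, Pow(10774, -1))) = Mul(2, Mul(10927, Rational(1, 10774))) = Mul(2, Rational(10927, 10774)) = Rational(10927, 5387) ≈ 2.0284)
c = Rational(10927, 5387) ≈ 2.0284
Add(Mul(c, Pow(24603, -1)), Mul(30734, Pow(-160, -1))) = Add(Mul(Rational(10927, 5387), Pow(24603, -1)), Mul(30734, Pow(-160, -1))) = Add(Mul(Rational(10927, 5387), Rational(1, 24603)), Mul(30734, Rational(-1, 160))) = Add(Rational(10927, 132536361), Rational(-15367, 80)) = Rational(-2036685385327, 10602908880)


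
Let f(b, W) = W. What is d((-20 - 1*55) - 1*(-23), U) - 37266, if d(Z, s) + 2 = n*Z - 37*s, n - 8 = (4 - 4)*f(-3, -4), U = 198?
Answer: -45010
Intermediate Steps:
n = 8 (n = 8 + (4 - 4)*(-4) = 8 + 0*(-4) = 8 + 0 = 8)
d(Z, s) = -2 - 37*s + 8*Z (d(Z, s) = -2 + (8*Z - 37*s) = -2 + (-37*s + 8*Z) = -2 - 37*s + 8*Z)
d((-20 - 1*55) - 1*(-23), U) - 37266 = (-2 - 37*198 + 8*((-20 - 1*55) - 1*(-23))) - 37266 = (-2 - 7326 + 8*((-20 - 55) + 23)) - 37266 = (-2 - 7326 + 8*(-75 + 23)) - 37266 = (-2 - 7326 + 8*(-52)) - 37266 = (-2 - 7326 - 416) - 37266 = -7744 - 37266 = -45010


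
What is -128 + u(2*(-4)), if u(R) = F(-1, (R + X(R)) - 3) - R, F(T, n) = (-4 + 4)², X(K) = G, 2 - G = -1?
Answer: -120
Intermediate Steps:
G = 3 (G = 2 - 1*(-1) = 2 + 1 = 3)
X(K) = 3
F(T, n) = 0 (F(T, n) = 0² = 0)
u(R) = -R (u(R) = 0 - R = -R)
-128 + u(2*(-4)) = -128 - 2*(-4) = -128 - 1*(-8) = -128 + 8 = -120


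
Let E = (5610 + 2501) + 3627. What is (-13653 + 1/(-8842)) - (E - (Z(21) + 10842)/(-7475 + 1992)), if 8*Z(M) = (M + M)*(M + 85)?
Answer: -615536944623/24240343 ≈ -25393.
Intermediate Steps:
Z(M) = M*(85 + M)/4 (Z(M) = ((M + M)*(M + 85))/8 = ((2*M)*(85 + M))/8 = (2*M*(85 + M))/8 = M*(85 + M)/4)
E = 11738 (E = 8111 + 3627 = 11738)
(-13653 + 1/(-8842)) - (E - (Z(21) + 10842)/(-7475 + 1992)) = (-13653 + 1/(-8842)) - (11738 - ((¼)*21*(85 + 21) + 10842)/(-7475 + 1992)) = (-13653 - 1/8842) - (11738 - ((¼)*21*106 + 10842)/(-5483)) = -120719827/8842 - (11738 - (1113/2 + 10842)*(-1)/5483) = -120719827/8842 - (11738 - 22797*(-1)/(2*5483)) = -120719827/8842 - (11738 - 1*(-22797/10966)) = -120719827/8842 - (11738 + 22797/10966) = -120719827/8842 - 1*128741705/10966 = -120719827/8842 - 128741705/10966 = -615536944623/24240343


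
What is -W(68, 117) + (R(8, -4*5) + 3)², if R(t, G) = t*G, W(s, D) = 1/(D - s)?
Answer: 1207800/49 ≈ 24649.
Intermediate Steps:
R(t, G) = G*t
-W(68, 117) + (R(8, -4*5) + 3)² = -1/(117 - 1*68) + (-4*5*8 + 3)² = -1/(117 - 68) + (-20*8 + 3)² = -1/49 + (-160 + 3)² = -1*1/49 + (-157)² = -1/49 + 24649 = 1207800/49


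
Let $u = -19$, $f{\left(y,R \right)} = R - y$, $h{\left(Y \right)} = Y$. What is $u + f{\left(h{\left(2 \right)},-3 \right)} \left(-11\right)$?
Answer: $36$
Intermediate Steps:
$u + f{\left(h{\left(2 \right)},-3 \right)} \left(-11\right) = -19 + \left(-3 - 2\right) \left(-11\right) = -19 - -55 = -19 + 55 = 36$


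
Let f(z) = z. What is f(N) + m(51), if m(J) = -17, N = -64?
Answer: -81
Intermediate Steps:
f(N) + m(51) = -64 - 17 = -81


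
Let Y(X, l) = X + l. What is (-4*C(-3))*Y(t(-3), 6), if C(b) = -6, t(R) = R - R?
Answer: 144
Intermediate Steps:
t(R) = 0
(-4*C(-3))*Y(t(-3), 6) = (-4*(-6))*(0 + 6) = 24*6 = 144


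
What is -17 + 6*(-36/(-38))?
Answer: -215/19 ≈ -11.316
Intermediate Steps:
-17 + 6*(-36/(-38)) = -17 + 6*(-36*(-1/38)) = -17 + 6*(18/19) = -17 + 108/19 = -215/19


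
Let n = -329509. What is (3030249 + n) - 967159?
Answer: 1733581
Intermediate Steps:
(3030249 + n) - 967159 = (3030249 - 329509) - 967159 = 2700740 - 967159 = 1733581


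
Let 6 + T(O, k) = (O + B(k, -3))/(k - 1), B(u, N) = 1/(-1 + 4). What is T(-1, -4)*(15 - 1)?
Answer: -1232/15 ≈ -82.133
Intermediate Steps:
B(u, N) = ⅓ (B(u, N) = 1/3 = ⅓)
T(O, k) = -6 + (⅓ + O)/(-1 + k) (T(O, k) = -6 + (O + ⅓)/(k - 1) = -6 + (⅓ + O)/(-1 + k))
T(-1, -4)*(15 - 1) = ((19/3 - 1 - 6*(-4))/(-1 - 4))*(15 - 1) = ((19/3 - 1 + 24)/(-5))*14 = -⅕*88/3*14 = -88/15*14 = -1232/15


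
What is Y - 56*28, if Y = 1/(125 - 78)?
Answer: -73695/47 ≈ -1568.0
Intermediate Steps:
Y = 1/47 ≈ 0.021277
Y - 56*28 = 1/47 - 56*28 = 1/47 - 1568 = -73695/47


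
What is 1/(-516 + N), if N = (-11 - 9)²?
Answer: -1/116 ≈ -0.0086207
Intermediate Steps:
N = 400 (N = (-20)² = 400)
1/(-516 + N) = 1/(-516 + 400) = 1/(-116) = -1/116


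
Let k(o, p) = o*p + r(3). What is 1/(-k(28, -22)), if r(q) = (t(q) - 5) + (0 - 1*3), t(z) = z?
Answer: 1/621 ≈ 0.0016103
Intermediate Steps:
r(q) = -8 + q (r(q) = (q - 5) + (0 - 1*3) = (-5 + q) + (0 - 3) = (-5 + q) - 3 = -8 + q)
k(o, p) = -5 + o*p (k(o, p) = o*p + (-8 + 3) = o*p - 5 = -5 + o*p)
1/(-k(28, -22)) = 1/(-(-5 + 28*(-22))) = 1/(-(-5 - 616)) = 1/(-1*(-621)) = 1/621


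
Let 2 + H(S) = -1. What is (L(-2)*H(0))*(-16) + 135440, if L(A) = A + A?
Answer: 135248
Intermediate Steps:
L(A) = 2*A
H(S) = -3 (H(S) = -2 - 1 = -3)
(L(-2)*H(0))*(-16) + 135440 = ((2*(-2))*(-3))*(-16) + 135440 = -4*(-3)*(-16) + 135440 = 12*(-16) + 135440 = -192 + 135440 = 135248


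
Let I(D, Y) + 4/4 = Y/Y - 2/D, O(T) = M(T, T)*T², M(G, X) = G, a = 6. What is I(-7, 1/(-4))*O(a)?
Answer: 432/7 ≈ 61.714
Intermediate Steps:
O(T) = T³ (O(T) = T*T² = T³)
I(D, Y) = -2/D (I(D, Y) = -1 + (Y/Y - 2/D) = -1 + (1 - 2/D) = -2/D)
I(-7, 1/(-4))*O(a) = -2/(-7)*6³ = -2*(-⅐)*216 = (2/7)*216 = 432/7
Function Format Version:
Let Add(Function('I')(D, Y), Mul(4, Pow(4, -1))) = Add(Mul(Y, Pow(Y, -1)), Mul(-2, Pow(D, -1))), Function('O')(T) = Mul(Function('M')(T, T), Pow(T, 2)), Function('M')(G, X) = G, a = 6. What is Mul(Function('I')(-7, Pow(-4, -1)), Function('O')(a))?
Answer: Rational(432, 7) ≈ 61.714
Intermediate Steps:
Function('O')(T) = Pow(T, 3) (Function('O')(T) = Mul(T, Pow(T, 2)) = Pow(T, 3))
Function('I')(D, Y) = Mul(-2, Pow(D, -1)) (Function('I')(D, Y) = Add(-1, Add(Mul(Y, Pow(Y, -1)), Mul(-2, Pow(D, -1)))) = Add(-1, Add(1, Mul(-2, Pow(D, -1)))) = Mul(-2, Pow(D, -1)))
Mul(Function('I')(-7, Pow(-4, -1)), Function('O')(a)) = Mul(Mul(-2, Pow(-7, -1)), Pow(6, 3)) = Mul(Mul(-2, Rational(-1, 7)), 216) = Mul(Rational(2, 7), 216) = Rational(432, 7)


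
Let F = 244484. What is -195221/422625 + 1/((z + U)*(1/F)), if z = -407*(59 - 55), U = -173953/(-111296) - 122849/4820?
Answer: -13900345828188632471/93629336620078875 ≈ -148.46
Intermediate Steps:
U = -3208537211/134111680 (U = -173953*(-1/111296) - 122849*1/4820 = 173953/111296 - 122849/4820 = -3208537211/134111680 ≈ -23.924)
z = -1628 (z = -407*4 = -1628)
-195221/422625 + 1/((z + U)*(1/F)) = -195221/422625 + 1/((-1628 - 3208537211/134111680)*(1/244484)) = -195221*1/422625 + 1/((-221542352251/134111680)*(1/244484)) = -195221/422625 - 134111680/221542352251*244484 = -195221/422625 - 32788159973120/221542352251 = -13900345828188632471/93629336620078875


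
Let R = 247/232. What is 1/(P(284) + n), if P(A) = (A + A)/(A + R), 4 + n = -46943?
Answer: -66135/3104708069 ≈ -2.1302e-5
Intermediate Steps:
R = 247/232 (R = 247*(1/232) = 247/232 ≈ 1.0647)
n = -46947 (n = -4 - 46943 = -46947)
P(A) = 2*A/(247/232 + A) (P(A) = (A + A)/(A + 247/232) = (2*A)/(247/232 + A) = 2*A/(247/232 + A))
1/(P(284) + n) = 1/(464*284/(247 + 232*284) - 46947) = 1/(464*284/(247 + 65888) - 46947) = 1/(464*284/66135 - 46947) = 1/(464*284*(1/66135) - 46947) = 1/(131776/66135 - 46947) = 1/(-3104708069/66135) = -66135/3104708069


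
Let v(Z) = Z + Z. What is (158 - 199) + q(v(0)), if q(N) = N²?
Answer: -41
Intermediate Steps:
v(Z) = 2*Z
(158 - 199) + q(v(0)) = (158 - 199) + (2*0)² = -41 + 0² = -41 + 0 = -41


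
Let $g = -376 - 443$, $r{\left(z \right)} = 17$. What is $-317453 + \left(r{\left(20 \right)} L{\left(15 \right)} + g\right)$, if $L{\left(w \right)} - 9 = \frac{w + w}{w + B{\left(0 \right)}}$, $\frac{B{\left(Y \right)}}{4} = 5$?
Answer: $- \frac{2226731}{7} \approx -3.181 \cdot 10^{5}$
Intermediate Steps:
$B{\left(Y \right)} = 20$ ($B{\left(Y \right)} = 4 \cdot 5 = 20$)
$L{\left(w \right)} = 9 + \frac{2 w}{20 + w}$ ($L{\left(w \right)} = 9 + \frac{w + w}{w + 20} = 9 + \frac{2 w}{20 + w}$)
$g = -819$
$-317453 + \left(r{\left(20 \right)} L{\left(15 \right)} + g\right) = -317453 - \left(819 - 17 \frac{180 + 11 \cdot 15}{20 + 15}\right) = -317453 - \left(819 - 17 \frac{180 + 165}{35}\right) = -317453 - \left(819 - 17 \cdot \frac{1}{35} \cdot 345\right) = -317453 + \left(17 \cdot \frac{69}{7} - 819\right) = -317453 + \left(\frac{1173}{7} - 819\right) = -317453 - \frac{4560}{7} = - \frac{2226731}{7}$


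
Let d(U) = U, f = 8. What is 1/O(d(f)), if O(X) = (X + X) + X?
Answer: 1/24 ≈ 0.041667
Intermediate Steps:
O(X) = 3*X (O(X) = 2*X + X = 3*X)
1/O(d(f)) = 1/(3*8) = 1/24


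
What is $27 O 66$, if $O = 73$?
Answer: $130086$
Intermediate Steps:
$27 O 66 = 27 \cdot 73 \cdot 66 = 1971 \cdot 66 = 130086$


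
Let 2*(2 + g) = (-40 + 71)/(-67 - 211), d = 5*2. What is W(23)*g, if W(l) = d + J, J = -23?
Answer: 14859/556 ≈ 26.725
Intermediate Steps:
d = 10
W(l) = -13 (W(l) = 10 - 23 = -13)
g = -1143/556 (g = -2 + ((-40 + 71)/(-67 - 211))/2 = -2 + (31/(-278))/2 = -2 + (31*(-1/278))/2 = -2 + (½)*(-31/278) = -2 - 31/556 = -1143/556 ≈ -2.0558)
W(23)*g = -13*(-1143/556) = 14859/556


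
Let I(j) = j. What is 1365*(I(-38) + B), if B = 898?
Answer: 1173900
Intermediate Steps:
1365*(I(-38) + B) = 1365*(-38 + 898) = 1365*860 = 1173900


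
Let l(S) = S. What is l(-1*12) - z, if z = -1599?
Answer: 1587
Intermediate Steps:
l(-1*12) - z = -1*12 - 1*(-1599) = -12 + 1599 = 1587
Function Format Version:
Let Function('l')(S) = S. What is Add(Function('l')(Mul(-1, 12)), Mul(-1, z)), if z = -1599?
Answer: 1587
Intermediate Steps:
Add(Function('l')(Mul(-1, 12)), Mul(-1, z)) = Add(Mul(-1, 12), Mul(-1, -1599)) = Add(-12, 1599) = 1587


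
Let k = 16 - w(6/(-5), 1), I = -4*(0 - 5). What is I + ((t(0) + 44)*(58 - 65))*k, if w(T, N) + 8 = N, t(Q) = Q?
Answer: -7064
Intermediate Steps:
w(T, N) = -8 + N
I = 20 (I = -4*(-5) = 20)
k = 23 (k = 16 - (-8 + 1) = 16 - 1*(-7) = 16 + 7 = 23)
I + ((t(0) + 44)*(58 - 65))*k = 20 + ((0 + 44)*(58 - 65))*23 = 20 + (44*(-7))*23 = 20 - 308*23 = 20 - 7084 = -7064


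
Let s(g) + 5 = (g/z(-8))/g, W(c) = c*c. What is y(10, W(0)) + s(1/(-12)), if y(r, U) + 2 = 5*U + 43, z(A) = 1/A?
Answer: 28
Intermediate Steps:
W(c) = c**2
s(g) = -13 (s(g) = -5 + (g/(1/(-8)))/g = -5 + (g/(-1/8))/g = -5 + (g*(-8))/g = -5 + (-8*g)/g = -5 - 8 = -13)
y(r, U) = 41 + 5*U (y(r, U) = -2 + (5*U + 43) = -2 + (43 + 5*U) = 41 + 5*U)
y(10, W(0)) + s(1/(-12)) = (41 + 5*0**2) - 13 = (41 + 5*0) - 13 = (41 + 0) - 13 = 41 - 13 = 28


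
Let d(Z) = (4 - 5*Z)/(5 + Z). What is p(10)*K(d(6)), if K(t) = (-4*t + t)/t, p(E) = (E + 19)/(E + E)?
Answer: -87/20 ≈ -4.3500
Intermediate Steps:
p(E) = (19 + E)/(2*E) (p(E) = (19 + E)/((2*E)) = (19 + E)*(1/(2*E)) = (19 + E)/(2*E))
d(Z) = (4 - 5*Z)/(5 + Z)
K(t) = -3 (K(t) = (-3*t)/t = -3)
p(10)*K(d(6)) = ((1/2)*(19 + 10)/10)*(-3) = ((1/2)*(1/10)*29)*(-3) = (29/20)*(-3) = -87/20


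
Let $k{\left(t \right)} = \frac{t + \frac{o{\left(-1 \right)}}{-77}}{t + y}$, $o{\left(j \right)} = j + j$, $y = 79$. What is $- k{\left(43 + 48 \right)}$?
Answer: $- \frac{7009}{13090} \approx -0.53545$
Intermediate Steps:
$o{\left(j \right)} = 2 j$
$k{\left(t \right)} = \frac{\frac{2}{77} + t}{79 + t}$ ($k{\left(t \right)} = \frac{t + \frac{2 \left(-1\right)}{-77}}{t + 79} = \frac{t - - \frac{2}{77}}{79 + t} = \frac{t + \frac{2}{77}}{79 + t} = \frac{\frac{2}{77} + t}{79 + t}$)
$- k{\left(43 + 48 \right)} = - \frac{\frac{2}{77} + \left(43 + 48\right)}{79 + \left(43 + 48\right)} = - \frac{\frac{2}{77} + 91}{79 + 91} = - \frac{7009}{170 \cdot 77} = \left(-1\right) \frac{7009}{13090} = - \frac{7009}{13090}$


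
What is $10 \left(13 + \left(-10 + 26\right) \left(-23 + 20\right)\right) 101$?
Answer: $-35350$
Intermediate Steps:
$10 \left(13 + \left(-10 + 26\right) \left(-23 + 20\right)\right) 101 = 10 \left(13 + 16 \left(-3\right)\right) 101 = 10 \left(13 - 48\right) 101 = 10 \left(-35\right) 101 = \left(-350\right) 101 = -35350$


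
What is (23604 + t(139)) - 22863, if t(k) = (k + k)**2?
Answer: 78025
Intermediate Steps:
t(k) = 4*k**2 (t(k) = (2*k)**2 = 4*k**2)
(23604 + t(139)) - 22863 = (23604 + 4*139**2) - 22863 = (23604 + 4*19321) - 22863 = (23604 + 77284) - 22863 = 100888 - 22863 = 78025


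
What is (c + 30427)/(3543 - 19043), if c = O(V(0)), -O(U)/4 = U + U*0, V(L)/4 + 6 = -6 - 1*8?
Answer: -30747/15500 ≈ -1.9837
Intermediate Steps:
V(L) = -80 (V(L) = -24 + 4*(-6 - 1*8) = -24 + 4*(-6 - 8) = -24 + 4*(-14) = -24 - 56 = -80)
O(U) = -4*U (O(U) = -4*(U + U*0) = -4*(U + 0) = -4*U)
c = 320 (c = -4*(-80) = 320)
(c + 30427)/(3543 - 19043) = (320 + 30427)/(3543 - 19043) = 30747/(-15500) = 30747*(-1/15500) = -30747/15500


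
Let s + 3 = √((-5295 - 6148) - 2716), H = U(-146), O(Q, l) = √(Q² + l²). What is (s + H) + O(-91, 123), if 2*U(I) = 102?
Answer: 48 + √23410 + I*√14159 ≈ 201.0 + 118.99*I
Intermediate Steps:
U(I) = 51 (U(I) = (½)*102 = 51)
H = 51
s = -3 + I*√14159 (s = -3 + √((-5295 - 6148) - 2716) = -3 + √(-11443 - 2716) = -3 + √(-14159) = -3 + I*√14159 ≈ -3.0 + 118.99*I)
(s + H) + O(-91, 123) = ((-3 + I*√14159) + 51) + √((-91)² + 123²) = (48 + I*√14159) + √(8281 + 15129) = (48 + I*√14159) + √23410 = 48 + √23410 + I*√14159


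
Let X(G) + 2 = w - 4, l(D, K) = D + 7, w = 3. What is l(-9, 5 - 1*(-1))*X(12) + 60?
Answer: 66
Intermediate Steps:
l(D, K) = 7 + D
X(G) = -3 (X(G) = -2 + (3 - 4) = -2 - 1 = -3)
l(-9, 5 - 1*(-1))*X(12) + 60 = (7 - 9)*(-3) + 60 = -2*(-3) + 60 = 6 + 60 = 66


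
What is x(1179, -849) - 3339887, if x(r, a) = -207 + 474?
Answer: -3339620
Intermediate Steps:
x(r, a) = 267
x(1179, -849) - 3339887 = 267 - 3339887 = -3339620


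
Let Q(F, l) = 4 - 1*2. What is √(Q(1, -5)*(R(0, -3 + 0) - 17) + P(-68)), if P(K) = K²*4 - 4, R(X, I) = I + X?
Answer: 2*√4613 ≈ 135.84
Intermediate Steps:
Q(F, l) = 2 (Q(F, l) = 4 - 2 = 2)
P(K) = -4 + 4*K² (P(K) = 4*K² - 4 = -4 + 4*K²)
√(Q(1, -5)*(R(0, -3 + 0) - 17) + P(-68)) = √(2*(((-3 + 0) + 0) - 17) + (-4 + 4*(-68)²)) = √(2*((-3 + 0) - 17) + (-4 + 4*4624)) = √(2*(-3 - 17) + (-4 + 18496)) = √(2*(-20) + 18492) = √(-40 + 18492) = √18452 = 2*√4613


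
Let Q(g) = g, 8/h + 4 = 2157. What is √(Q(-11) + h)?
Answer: 5*I*√2038891/2153 ≈ 3.3161*I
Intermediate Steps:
h = 8/2153 (h = 8/(-4 + 2157) = 8/2153 ≈ 0.0037157)
√(Q(-11) + h) = √(-11 + 8/2153) = √(-23675/2153) = 5*I*√2038891/2153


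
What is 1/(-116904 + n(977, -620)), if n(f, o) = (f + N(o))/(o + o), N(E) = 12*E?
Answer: -1240/144954497 ≈ -8.5544e-6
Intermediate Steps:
n(f, o) = (f + 12*o)/(2*o) (n(f, o) = (f + 12*o)/(o + o) = (f + 12*o)/((2*o)) = (f + 12*o)*(1/(2*o)) = (f + 12*o)/(2*o))
1/(-116904 + n(977, -620)) = 1/(-116904 + (6 + (½)*977/(-620))) = 1/(-116904 + (6 + (½)*977*(-1/620))) = 1/(-116904 + (6 - 977/1240)) = 1/(-116904 + 6463/1240) = 1/(-144954497/1240) = -1240/144954497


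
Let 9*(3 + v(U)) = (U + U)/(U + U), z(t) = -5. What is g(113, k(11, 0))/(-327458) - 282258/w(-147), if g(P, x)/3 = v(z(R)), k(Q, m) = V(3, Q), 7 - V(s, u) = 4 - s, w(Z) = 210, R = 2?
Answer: -23106909586/17191545 ≈ -1344.1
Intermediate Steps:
v(U) = -26/9 (v(U) = -3 + ((U + U)/(U + U))/9 = -3 + ((2*U)/((2*U)))/9 = -3 + ((2*U)*(1/(2*U)))/9 = -3 + (⅑)*1 = -3 + ⅑ = -26/9)
V(s, u) = 3 + s (V(s, u) = 7 - (4 - s) = 7 + (-4 + s) = 3 + s)
k(Q, m) = 6 (k(Q, m) = 3 + 3 = 6)
g(P, x) = -26/3 (g(P, x) = 3*(-26/9) = -26/3)
g(113, k(11, 0))/(-327458) - 282258/w(-147) = -26/3/(-327458) - 282258/210 = -26/3*(-1/327458) - 282258*1/210 = 13/491187 - 47043/35 = -23106909586/17191545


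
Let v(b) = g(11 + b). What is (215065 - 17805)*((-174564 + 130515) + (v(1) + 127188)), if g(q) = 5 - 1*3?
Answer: 16400393660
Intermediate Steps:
g(q) = 2 (g(q) = 5 - 3 = 2)
v(b) = 2
(215065 - 17805)*((-174564 + 130515) + (v(1) + 127188)) = (215065 - 17805)*((-174564 + 130515) + (2 + 127188)) = 197260*(-44049 + 127190) = 197260*83141 = 16400393660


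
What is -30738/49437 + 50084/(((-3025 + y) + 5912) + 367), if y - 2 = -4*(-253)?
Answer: 195401077/17583093 ≈ 11.113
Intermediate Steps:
y = 1014 (y = 2 - 4*(-253) = 2 + 1012 = 1014)
-30738/49437 + 50084/(((-3025 + y) + 5912) + 367) = -30738/49437 + 50084/(((-3025 + 1014) + 5912) + 367) = -30738*1/49437 + 50084/((-2011 + 5912) + 367) = -10246/16479 + 50084/(3901 + 367) = -10246/16479 + 50084/4268 = -10246/16479 + 50084*(1/4268) = -10246/16479 + 12521/1067 = 195401077/17583093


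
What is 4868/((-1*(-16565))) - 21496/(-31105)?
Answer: 101500076/103050865 ≈ 0.98495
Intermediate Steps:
4868/((-1*(-16565))) - 21496/(-31105) = 4868/16565 - 21496*(-1/31105) = 4868*(1/16565) + 21496/31105 = 4868/16565 + 21496/31105 = 101500076/103050865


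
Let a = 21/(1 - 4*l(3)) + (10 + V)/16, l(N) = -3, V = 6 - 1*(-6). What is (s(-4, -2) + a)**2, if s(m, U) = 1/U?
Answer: 67081/10816 ≈ 6.2020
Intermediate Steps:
V = 12 (V = 6 + 6 = 12)
a = 311/104 (a = 21/(1 - 4*(-3)) + (10 + 12)/16 = 21/(1 + 12) + 22*(1/16) = 21/13 + 11/8 = 311/104 ≈ 2.9904)
(s(-4, -2) + a)**2 = (1/(-2) + 311/104)**2 = (-1/2 + 311/104)**2 = (259/104)**2 = 67081/10816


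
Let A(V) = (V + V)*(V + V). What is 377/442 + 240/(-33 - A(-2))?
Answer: -6739/1666 ≈ -4.0450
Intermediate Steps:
A(V) = 4*V² (A(V) = (2*V)*(2*V) = 4*V²)
377/442 + 240/(-33 - A(-2)) = 377/442 + 240/(-33 - 4*(-2)²) = 377*(1/442) + 240/(-33 - 4*4) = 29/34 + 240/(-33 - 1*16) = 29/34 + 240/(-33 - 16) = 29/34 + 240/(-49) = 29/34 + 240*(-1/49) = 29/34 - 240/49 = -6739/1666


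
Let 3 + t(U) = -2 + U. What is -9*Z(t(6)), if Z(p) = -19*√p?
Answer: 171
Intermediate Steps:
t(U) = -5 + U (t(U) = -3 + (-2 + U) = -5 + U)
-9*Z(t(6)) = -(-171)*√(-5 + 6) = -(-171)*√1 = -(-171) = -9*(-19) = 171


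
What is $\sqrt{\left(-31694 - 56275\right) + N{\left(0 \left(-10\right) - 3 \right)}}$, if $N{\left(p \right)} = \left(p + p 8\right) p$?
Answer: $4 i \sqrt{5493} \approx 296.46 i$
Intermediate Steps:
$N{\left(p \right)} = 9 p^{2}$ ($N{\left(p \right)} = \left(p + 8 p\right) p = 9 p p = 9 p^{2}$)
$\sqrt{\left(-31694 - 56275\right) + N{\left(0 \left(-10\right) - 3 \right)}} = \sqrt{\left(-31694 - 56275\right) + 9 \left(0 \left(-10\right) - 3\right)^{2}} = \sqrt{-87969 + 9 \left(0 - 3\right)^{2}} = \sqrt{-87969 + 9 \left(-3\right)^{2}} = \sqrt{-87969 + 9 \cdot 9} = \sqrt{-87969 + 81} = \sqrt{-87888} = 4 i \sqrt{5493}$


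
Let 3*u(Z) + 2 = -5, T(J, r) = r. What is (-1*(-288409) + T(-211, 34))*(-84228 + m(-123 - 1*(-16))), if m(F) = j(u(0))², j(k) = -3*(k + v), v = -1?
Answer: -24266132704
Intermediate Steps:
u(Z) = -7/3 (u(Z) = -⅔ + (⅓)*(-5) = -⅔ - 5/3 = -7/3)
j(k) = 3 - 3*k (j(k) = -3*(k - 1) = -3*(-1 + k) = 3 - 3*k)
m(F) = 100 (m(F) = (3 - 3*(-7/3))² = (3 + 7)² = 10² = 100)
(-1*(-288409) + T(-211, 34))*(-84228 + m(-123 - 1*(-16))) = (-1*(-288409) + 34)*(-84228 + 100) = (288409 + 34)*(-84128) = 288443*(-84128) = -24266132704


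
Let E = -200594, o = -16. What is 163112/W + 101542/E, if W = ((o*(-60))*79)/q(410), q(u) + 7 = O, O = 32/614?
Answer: -19028067677/1231647160 ≈ -15.449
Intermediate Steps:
O = 16/307 (O = 32*(1/614) = 16/307 ≈ 0.052117)
q(u) = -2133/307 (q(u) = -7 + 16/307 = -2133/307)
W = -98240/9 (W = (-16*(-60)*79)/(-2133/307) = (960*79)*(-307/2133) = 75840*(-307/2133) = -98240/9 ≈ -10916.)
163112/W + 101542/E = 163112/(-98240/9) + 101542/(-200594) = 163112*(-9/98240) + 101542*(-1/200594) = -183501/12280 - 50771/100297 = -19028067677/1231647160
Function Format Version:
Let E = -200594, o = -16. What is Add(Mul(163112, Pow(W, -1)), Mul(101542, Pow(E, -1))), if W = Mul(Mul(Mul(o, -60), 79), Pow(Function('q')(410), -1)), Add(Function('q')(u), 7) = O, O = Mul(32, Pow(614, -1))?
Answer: Rational(-19028067677, 1231647160) ≈ -15.449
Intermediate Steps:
O = Rational(16, 307) (O = Mul(32, Rational(1, 614)) = Rational(16, 307) ≈ 0.052117)
Function('q')(u) = Rational(-2133, 307) (Function('q')(u) = Add(-7, Rational(16, 307)) = Rational(-2133, 307))
W = Rational(-98240, 9) (W = Mul(Mul(Mul(-16, -60), 79), Pow(Rational(-2133, 307), -1)) = Mul(Mul(960, 79), Rational(-307, 2133)) = Mul(75840, Rational(-307, 2133)) = Rational(-98240, 9) ≈ -10916.)
Add(Mul(163112, Pow(W, -1)), Mul(101542, Pow(E, -1))) = Add(Mul(163112, Pow(Rational(-98240, 9), -1)), Mul(101542, Pow(-200594, -1))) = Add(Mul(163112, Rational(-9, 98240)), Mul(101542, Rational(-1, 200594))) = Add(Rational(-183501, 12280), Rational(-50771, 100297)) = Rational(-19028067677, 1231647160)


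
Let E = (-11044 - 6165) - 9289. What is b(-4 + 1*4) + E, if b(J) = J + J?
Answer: -26498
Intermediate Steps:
b(J) = 2*J
E = -26498 (E = -17209 - 9289 = -26498)
b(-4 + 1*4) + E = 2*(-4 + 1*4) - 26498 = 2*(-4 + 4) - 26498 = 2*0 - 26498 = 0 - 26498 = -26498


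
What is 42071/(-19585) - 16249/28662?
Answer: -1524075667/561345270 ≈ -2.7150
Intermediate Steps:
42071/(-19585) - 16249/28662 = 42071*(-1/19585) - 16249*1/28662 = -42071/19585 - 16249/28662 = -1524075667/561345270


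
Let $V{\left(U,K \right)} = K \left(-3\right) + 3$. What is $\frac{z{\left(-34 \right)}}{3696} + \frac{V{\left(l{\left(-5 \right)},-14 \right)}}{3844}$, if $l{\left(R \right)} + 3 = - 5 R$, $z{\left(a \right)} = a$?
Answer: $\frac{4453}{1775928} \approx 0.0025074$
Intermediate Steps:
$l{\left(R \right)} = -3 - 5 R$
$V{\left(U,K \right)} = 3 - 3 K$ ($V{\left(U,K \right)} = - 3 K + 3 = 3 - 3 K$)
$\frac{z{\left(-34 \right)}}{3696} + \frac{V{\left(l{\left(-5 \right)},-14 \right)}}{3844} = - \frac{34}{3696} + \frac{3 - -42}{3844} = \left(-34\right) \frac{1}{3696} + \left(3 + 42\right) \frac{1}{3844} = - \frac{17}{1848} + 45 \cdot \frac{1}{3844} = - \frac{17}{1848} + \frac{45}{3844} = \frac{4453}{1775928}$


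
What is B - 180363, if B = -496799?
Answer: -677162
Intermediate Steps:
B - 180363 = -496799 - 180363 = -677162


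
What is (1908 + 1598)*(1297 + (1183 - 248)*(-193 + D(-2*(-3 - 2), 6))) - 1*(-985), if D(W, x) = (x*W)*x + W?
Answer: 584773737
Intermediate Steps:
D(W, x) = W + W*x² (D(W, x) = (W*x)*x + W = W*x² + W = W + W*x²)
(1908 + 1598)*(1297 + (1183 - 248)*(-193 + D(-2*(-3 - 2), 6))) - 1*(-985) = (1908 + 1598)*(1297 + (1183 - 248)*(-193 + (-2*(-3 - 2))*(1 + 6²))) - 1*(-985) = 3506*(1297 + 935*(-193 + (-2*(-5))*(1 + 36))) + 985 = 3506*(1297 + 935*(-193 + 10*37)) + 985 = 3506*(1297 + 935*(-193 + 370)) + 985 = 3506*(1297 + 935*177) + 985 = 3506*(1297 + 165495) + 985 = 3506*166792 + 985 = 584772752 + 985 = 584773737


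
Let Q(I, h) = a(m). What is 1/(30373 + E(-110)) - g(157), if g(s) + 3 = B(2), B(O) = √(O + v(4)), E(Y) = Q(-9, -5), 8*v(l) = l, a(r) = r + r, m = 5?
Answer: 91150/30383 - √10/2 ≈ 1.4189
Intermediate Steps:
a(r) = 2*r
Q(I, h) = 10 (Q(I, h) = 2*5 = 10)
v(l) = l/8
E(Y) = 10
B(O) = √(½ + O) (B(O) = √(O + (⅛)*4) = √(O + ½) = √(½ + O))
g(s) = -3 + √10/2 (g(s) = -3 + √(2 + 4*2)/2 = -3 + √(2 + 8)/2 = -3 + √10/2)
1/(30373 + E(-110)) - g(157) = 1/(30373 + 10) - (-3 + √10/2) = 1/30383 + (3 - √10/2) = 91150/30383 - √10/2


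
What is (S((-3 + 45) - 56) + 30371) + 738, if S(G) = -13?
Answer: 31096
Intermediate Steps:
(S((-3 + 45) - 56) + 30371) + 738 = (-13 + 30371) + 738 = 30358 + 738 = 31096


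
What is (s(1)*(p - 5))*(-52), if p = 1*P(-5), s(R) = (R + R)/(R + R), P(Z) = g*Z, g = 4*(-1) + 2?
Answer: -260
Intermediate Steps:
g = -2 (g = -4 + 2 = -2)
P(Z) = -2*Z
s(R) = 1 (s(R) = (2*R)/((2*R)) = (2*R)*(1/(2*R)) = 1)
p = 10 (p = 1*(-2*(-5)) = 1*10 = 10)
(s(1)*(p - 5))*(-52) = (1*(10 - 5))*(-52) = (1*5)*(-52) = 5*(-52) = -260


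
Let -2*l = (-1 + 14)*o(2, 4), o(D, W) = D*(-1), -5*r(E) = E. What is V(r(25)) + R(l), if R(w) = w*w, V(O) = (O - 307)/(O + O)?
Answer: 1001/5 ≈ 200.20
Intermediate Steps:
r(E) = -E/5
o(D, W) = -D
l = 13 (l = -(-1 + 14)*(-1*2)/2 = -13*(-2)/2 = -½*(-26) = 13)
V(O) = (-307 + O)/(2*O) (V(O) = (-307 + O)/((2*O)) = (-307 + O)*(1/(2*O)) = (-307 + O)/(2*O))
R(w) = w²
V(r(25)) + R(l) = (-307 - ⅕*25)/(2*((-⅕*25))) + 13² = (½)*(-307 - 5)/(-5) + 169 = (½)*(-⅕)*(-312) + 169 = 156/5 + 169 = 1001/5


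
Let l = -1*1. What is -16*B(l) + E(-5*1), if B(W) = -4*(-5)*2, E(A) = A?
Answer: -645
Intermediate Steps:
l = -1
B(W) = 40 (B(W) = 20*2 = 40)
-16*B(l) + E(-5*1) = -16*40 - 5*1 = -640 - 5 = -645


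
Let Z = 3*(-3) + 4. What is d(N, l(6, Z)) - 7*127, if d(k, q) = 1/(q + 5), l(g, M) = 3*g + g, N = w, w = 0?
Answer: -25780/29 ≈ -888.97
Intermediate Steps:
Z = -5 (Z = -9 + 4 = -5)
N = 0
l(g, M) = 4*g
d(k, q) = 1/(5 + q)
d(N, l(6, Z)) - 7*127 = 1/(5 + 4*6) - 7*127 = 1/(5 + 24) - 889 = 1/29 - 889 = -25780/29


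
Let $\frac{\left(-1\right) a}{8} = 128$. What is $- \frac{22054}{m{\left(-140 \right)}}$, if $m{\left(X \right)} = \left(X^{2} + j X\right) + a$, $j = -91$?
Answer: $- \frac{11027}{15658} \approx -0.70424$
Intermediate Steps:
$a = -1024$ ($a = \left(-8\right) 128 = -1024$)
$m{\left(X \right)} = -1024 + X^{2} - 91 X$ ($m{\left(X \right)} = \left(X^{2} - 91 X\right) - 1024 = -1024 + X^{2} - 91 X$)
$- \frac{22054}{m{\left(-140 \right)}} = - \frac{22054}{-1024 + \left(-140\right)^{2} - -12740} = - \frac{22054}{-1024 + 19600 + 12740} = - \frac{22054}{31316} = \left(-22054\right) \frac{1}{31316} = - \frac{11027}{15658}$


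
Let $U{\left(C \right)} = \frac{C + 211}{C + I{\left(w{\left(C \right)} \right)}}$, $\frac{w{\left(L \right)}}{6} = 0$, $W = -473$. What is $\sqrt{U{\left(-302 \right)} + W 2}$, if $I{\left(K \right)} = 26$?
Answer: $\frac{i \sqrt{18009345}}{138} \approx 30.752 i$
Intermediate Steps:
$w{\left(L \right)} = 0$ ($w{\left(L \right)} = 6 \cdot 0 = 0$)
$U{\left(C \right)} = \frac{211 + C}{26 + C}$ ($U{\left(C \right)} = \frac{C + 211}{C + 26} = \frac{211 + C}{26 + C}$)
$\sqrt{U{\left(-302 \right)} + W 2} = \sqrt{\frac{211 - 302}{26 - 302} - 946} = \sqrt{\frac{1}{-276} \left(-91\right) - 946} = \sqrt{\left(- \frac{1}{276}\right) \left(-91\right) - 946} = \sqrt{\frac{91}{276} - 946} = \sqrt{- \frac{261005}{276}} = \frac{i \sqrt{18009345}}{138}$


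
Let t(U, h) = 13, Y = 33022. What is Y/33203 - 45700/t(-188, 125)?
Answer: -1516947814/431639 ≈ -3514.4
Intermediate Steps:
Y/33203 - 45700/t(-188, 125) = 33022/33203 - 45700/13 = -1516947814/431639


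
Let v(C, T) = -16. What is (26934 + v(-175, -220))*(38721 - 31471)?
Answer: 195155500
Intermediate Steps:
(26934 + v(-175, -220))*(38721 - 31471) = (26934 - 16)*(38721 - 31471) = 26918*7250 = 195155500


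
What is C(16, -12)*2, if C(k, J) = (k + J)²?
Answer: 32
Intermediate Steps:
C(k, J) = (J + k)²
C(16, -12)*2 = (-12 + 16)²*2 = 4²*2 = 16*2 = 32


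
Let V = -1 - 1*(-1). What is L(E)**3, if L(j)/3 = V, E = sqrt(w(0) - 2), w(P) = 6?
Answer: 0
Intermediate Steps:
E = 2 (E = sqrt(6 - 2) = sqrt(4) = 2)
V = 0 (V = -1 + 1 = 0)
L(j) = 0 (L(j) = 3*0 = 0)
L(E)**3 = 0**3 = 0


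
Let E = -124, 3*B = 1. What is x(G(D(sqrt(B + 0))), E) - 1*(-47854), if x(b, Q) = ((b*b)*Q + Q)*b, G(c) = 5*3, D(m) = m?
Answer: -372506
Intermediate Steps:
B = 1/3 (B = (1/3)*1 = 1/3 ≈ 0.33333)
G(c) = 15
x(b, Q) = b*(Q + Q*b**2) (x(b, Q) = (b**2*Q + Q)*b = (Q*b**2 + Q)*b = (Q + Q*b**2)*b = b*(Q + Q*b**2))
x(G(D(sqrt(B + 0))), E) - 1*(-47854) = -124*15*(1 + 15**2) - 1*(-47854) = -124*15*(1 + 225) + 47854 = -124*15*226 + 47854 = -420360 + 47854 = -372506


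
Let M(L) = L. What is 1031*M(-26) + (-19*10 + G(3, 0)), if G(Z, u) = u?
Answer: -26996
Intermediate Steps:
1031*M(-26) + (-19*10 + G(3, 0)) = 1031*(-26) + (-19*10 + 0) = -26806 + (-190 + 0) = -26806 - 190 = -26996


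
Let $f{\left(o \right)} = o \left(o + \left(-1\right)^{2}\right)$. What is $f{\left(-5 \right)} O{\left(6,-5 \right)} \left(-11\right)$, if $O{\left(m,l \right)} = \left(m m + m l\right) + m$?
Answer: $-2640$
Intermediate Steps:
$f{\left(o \right)} = o \left(1 + o\right)$ ($f{\left(o \right)} = o \left(o + 1\right) = o \left(1 + o\right)$)
$O{\left(m,l \right)} = m + m^{2} + l m$ ($O{\left(m,l \right)} = \left(m^{2} + l m\right) + m = m + m^{2} + l m$)
$f{\left(-5 \right)} O{\left(6,-5 \right)} \left(-11\right) = - 5 \left(1 - 5\right) 6 \left(1 - 5 + 6\right) \left(-11\right) = \left(-5\right) \left(-4\right) 6 \cdot 2 \left(-11\right) = 20 \cdot 12 \left(-11\right) = 240 \left(-11\right) = -2640$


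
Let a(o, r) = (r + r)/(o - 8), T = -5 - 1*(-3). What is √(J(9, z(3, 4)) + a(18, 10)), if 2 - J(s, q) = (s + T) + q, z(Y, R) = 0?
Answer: I*√3 ≈ 1.732*I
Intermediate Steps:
T = -2 (T = -5 + 3 = -2)
a(o, r) = 2*r/(-8 + o) (a(o, r) = (2*r)/(-8 + o) = 2*r/(-8 + o))
J(s, q) = 4 - q - s (J(s, q) = 2 - ((s - 2) + q) = 2 - ((-2 + s) + q) = 2 - (-2 + q + s) = 2 + (2 - q - s) = 4 - q - s)
√(J(9, z(3, 4)) + a(18, 10)) = √((4 - 1*0 - 1*9) + 2*10/(-8 + 18)) = √((4 + 0 - 9) + 2*10/10) = √(-5 + 2*10*(⅒)) = √(-5 + 2) = √(-3) = I*√3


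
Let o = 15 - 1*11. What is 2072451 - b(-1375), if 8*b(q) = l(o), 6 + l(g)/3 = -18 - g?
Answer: 4144923/2 ≈ 2.0725e+6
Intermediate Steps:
o = 4 (o = 15 - 11 = 4)
l(g) = -72 - 3*g (l(g) = -18 + 3*(-18 - g) = -18 + (-54 - 3*g) = -72 - 3*g)
b(q) = -21/2 (b(q) = (-72 - 3*4)/8 = (-72 - 12)/8 = (⅛)*(-84) = -21/2)
2072451 - b(-1375) = 2072451 - 1*(-21/2) = 2072451 + 21/2 = 4144923/2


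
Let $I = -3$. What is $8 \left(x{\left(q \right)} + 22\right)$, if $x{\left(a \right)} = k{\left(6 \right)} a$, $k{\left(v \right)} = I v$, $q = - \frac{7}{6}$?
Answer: $344$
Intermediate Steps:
$q = - \frac{7}{6}$ ($q = \left(-7\right) \frac{1}{6} = - \frac{7}{6} \approx -1.1667$)
$k{\left(v \right)} = - 3 v$
$x{\left(a \right)} = - 18 a$ ($x{\left(a \right)} = \left(-3\right) 6 a = - 18 a$)
$8 \left(x{\left(q \right)} + 22\right) = 8 \left(\left(-18\right) \left(- \frac{7}{6}\right) + 22\right) = 8 \left(21 + 22\right) = 8 \cdot 43 = 344$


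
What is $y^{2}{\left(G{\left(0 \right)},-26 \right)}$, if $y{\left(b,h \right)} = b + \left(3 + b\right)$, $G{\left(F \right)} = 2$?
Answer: $49$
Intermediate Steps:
$y{\left(b,h \right)} = 3 + 2 b$
$y^{2}{\left(G{\left(0 \right)},-26 \right)} = \left(3 + 2 \cdot 2\right)^{2} = \left(3 + 4\right)^{2} = 7^{2} = 49$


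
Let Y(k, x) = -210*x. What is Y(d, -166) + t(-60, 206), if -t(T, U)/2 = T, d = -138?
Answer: 34980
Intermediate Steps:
t(T, U) = -2*T
Y(d, -166) + t(-60, 206) = -210*(-166) - 2*(-60) = 34860 + 120 = 34980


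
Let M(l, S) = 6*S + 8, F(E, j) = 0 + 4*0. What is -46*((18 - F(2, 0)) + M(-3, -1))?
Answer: -920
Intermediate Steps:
F(E, j) = 0 (F(E, j) = 0 + 0 = 0)
M(l, S) = 8 + 6*S
-46*((18 - F(2, 0)) + M(-3, -1)) = -46*((18 - 1*0) + (8 + 6*(-1))) = -46*((18 + 0) + (8 - 6)) = -46*(18 + 2) = -46*20 = -920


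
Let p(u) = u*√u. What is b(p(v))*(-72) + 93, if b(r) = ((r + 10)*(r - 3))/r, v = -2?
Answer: -411 + 684*I*√2 ≈ -411.0 + 967.32*I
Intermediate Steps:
p(u) = u^(3/2)
b(r) = (-3 + r)*(10 + r)/r (b(r) = ((10 + r)*(-3 + r))/r = ((-3 + r)*(10 + r))/r = (-3 + r)*(10 + r)/r)
b(p(v))*(-72) + 93 = (7 + (-2)^(3/2) - 30*I*√2/4)*(-72) + 93 = (7 - 2*I*√2 - 30*I*√2/4)*(-72) + 93 = (7 - 2*I*√2 - 15*I*√2/2)*(-72) + 93 = (7 - 19*I*√2/2)*(-72) + 93 = (-504 + 684*I*√2) + 93 = -411 + 684*I*√2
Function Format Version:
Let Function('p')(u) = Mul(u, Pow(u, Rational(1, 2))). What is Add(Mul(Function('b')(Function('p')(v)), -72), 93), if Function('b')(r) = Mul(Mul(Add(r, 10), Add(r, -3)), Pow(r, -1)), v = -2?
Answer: Add(-411, Mul(684, I, Pow(2, Rational(1, 2)))) ≈ Add(-411.00, Mul(967.32, I))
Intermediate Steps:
Function('p')(u) = Pow(u, Rational(3, 2))
Function('b')(r) = Mul(Pow(r, -1), Add(-3, r), Add(10, r)) (Function('b')(r) = Mul(Mul(Add(10, r), Add(-3, r)), Pow(r, -1)) = Mul(Mul(Add(-3, r), Add(10, r)), Pow(r, -1)) = Mul(Pow(r, -1), Add(-3, r), Add(10, r)))
Add(Mul(Function('b')(Function('p')(v)), -72), 93) = Add(Mul(Add(7, Pow(-2, Rational(3, 2)), Mul(-30, Pow(Pow(-2, Rational(3, 2)), -1))), -72), 93) = Add(Mul(Add(7, Mul(-2, I, Pow(2, Rational(1, 2))), Mul(-30, Pow(Mul(-2, I, Pow(2, Rational(1, 2))), -1))), -72), 93) = Add(Mul(Add(7, Mul(-2, I, Pow(2, Rational(1, 2))), Mul(-30, Mul(Rational(1, 4), I, Pow(2, Rational(1, 2))))), -72), 93) = Add(Mul(Add(7, Mul(-2, I, Pow(2, Rational(1, 2))), Mul(Rational(-15, 2), I, Pow(2, Rational(1, 2)))), -72), 93) = Add(Mul(Add(7, Mul(Rational(-19, 2), I, Pow(2, Rational(1, 2)))), -72), 93) = Add(Add(-504, Mul(684, I, Pow(2, Rational(1, 2)))), 93) = Add(-411, Mul(684, I, Pow(2, Rational(1, 2))))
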